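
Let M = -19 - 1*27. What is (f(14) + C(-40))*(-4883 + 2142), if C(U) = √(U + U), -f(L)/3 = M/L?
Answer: -189129/7 - 10964*I*√5 ≈ -27018.0 - 24516.0*I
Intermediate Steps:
M = -46 (M = -19 - 27 = -46)
f(L) = 138/L (f(L) = -(-138)/L = 138/L)
C(U) = √2*√U (C(U) = √(2*U) = √2*√U)
(f(14) + C(-40))*(-4883 + 2142) = (138/14 + √2*√(-40))*(-4883 + 2142) = (138*(1/14) + √2*(2*I*√10))*(-2741) = (69/7 + 4*I*√5)*(-2741) = -189129/7 - 10964*I*√5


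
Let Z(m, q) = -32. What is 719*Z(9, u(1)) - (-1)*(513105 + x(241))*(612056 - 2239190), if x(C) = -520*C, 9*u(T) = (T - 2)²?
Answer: -630978181198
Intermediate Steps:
u(T) = (-2 + T)²/9 (u(T) = (T - 2)²/9 = (-2 + T)²/9)
719*Z(9, u(1)) - (-1)*(513105 + x(241))*(612056 - 2239190) = 719*(-32) - (-1)*(513105 - 520*241)*(612056 - 2239190) = -23008 - (-1)*(513105 - 125320)*(-1627134) = -23008 - (-1)*387785*(-1627134) = -23008 - (-1)*(-630978158190) = -23008 - 1*630978158190 = -23008 - 630978158190 = -630978181198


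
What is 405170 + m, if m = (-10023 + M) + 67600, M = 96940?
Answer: 559687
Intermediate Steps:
m = 154517 (m = (-10023 + 96940) + 67600 = 86917 + 67600 = 154517)
405170 + m = 405170 + 154517 = 559687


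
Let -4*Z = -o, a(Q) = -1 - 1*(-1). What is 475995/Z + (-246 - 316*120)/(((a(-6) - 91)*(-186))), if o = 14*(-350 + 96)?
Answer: -192633832/358267 ≈ -537.68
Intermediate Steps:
a(Q) = 0 (a(Q) = -1 + 1 = 0)
o = -3556 (o = 14*(-254) = -3556)
Z = -889 (Z = -(-1)*(-3556)/4 = -¼*3556 = -889)
475995/Z + (-246 - 316*120)/(((a(-6) - 91)*(-186))) = 475995/(-889) + (-246 - 316*120)/(((0 - 91)*(-186))) = 475995*(-1/889) + (-246 - 37920)/((-91*(-186))) = -475995/889 - 38166/16926 = -475995/889 - 38166*1/16926 = -475995/889 - 6361/2821 = -192633832/358267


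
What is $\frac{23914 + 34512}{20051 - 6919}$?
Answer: $\frac{29213}{6566} \approx 4.4491$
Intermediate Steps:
$\frac{23914 + 34512}{20051 - 6919} = \frac{58426}{13132} = 58426 \cdot \frac{1}{13132} = \frac{29213}{6566}$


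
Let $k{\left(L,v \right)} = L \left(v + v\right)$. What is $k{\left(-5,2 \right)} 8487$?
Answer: $-169740$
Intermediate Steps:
$k{\left(L,v \right)} = 2 L v$ ($k{\left(L,v \right)} = L 2 v = 2 L v$)
$k{\left(-5,2 \right)} 8487 = 2 \left(-5\right) 2 \cdot 8487 = \left(-20\right) 8487 = -169740$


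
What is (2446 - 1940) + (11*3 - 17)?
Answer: 522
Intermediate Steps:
(2446 - 1940) + (11*3 - 17) = 506 + (33 - 17) = 506 + 16 = 522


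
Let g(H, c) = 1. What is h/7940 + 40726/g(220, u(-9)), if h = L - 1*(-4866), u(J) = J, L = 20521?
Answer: 323389827/7940 ≈ 40729.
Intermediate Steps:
h = 25387 (h = 20521 - 1*(-4866) = 20521 + 4866 = 25387)
h/7940 + 40726/g(220, u(-9)) = 25387/7940 + 40726/1 = 25387*(1/7940) + 40726*1 = 25387/7940 + 40726 = 323389827/7940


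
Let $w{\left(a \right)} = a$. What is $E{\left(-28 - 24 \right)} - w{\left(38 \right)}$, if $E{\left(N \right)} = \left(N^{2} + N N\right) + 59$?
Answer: $5429$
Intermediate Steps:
$E{\left(N \right)} = 59 + 2 N^{2}$ ($E{\left(N \right)} = \left(N^{2} + N^{2}\right) + 59 = 2 N^{2} + 59 = 59 + 2 N^{2}$)
$E{\left(-28 - 24 \right)} - w{\left(38 \right)} = \left(59 + 2 \left(-28 - 24\right)^{2}\right) - 38 = \left(59 + 2 \left(-52\right)^{2}\right) - 38 = \left(59 + 2 \cdot 2704\right) - 38 = \left(59 + 5408\right) - 38 = 5467 - 38 = 5429$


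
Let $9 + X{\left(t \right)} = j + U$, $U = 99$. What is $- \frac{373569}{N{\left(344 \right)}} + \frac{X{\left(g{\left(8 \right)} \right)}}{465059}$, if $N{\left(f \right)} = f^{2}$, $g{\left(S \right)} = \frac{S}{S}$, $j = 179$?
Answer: $- \frac{173699793187}{55033221824} \approx -3.1563$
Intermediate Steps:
$g{\left(S \right)} = 1$
$X{\left(t \right)} = 269$ ($X{\left(t \right)} = -9 + \left(179 + 99\right) = -9 + 278 = 269$)
$- \frac{373569}{N{\left(344 \right)}} + \frac{X{\left(g{\left(8 \right)} \right)}}{465059} = - \frac{373569}{344^{2}} + \frac{269}{465059} = - \frac{373569}{118336} + 269 \cdot \frac{1}{465059} = \left(-373569\right) \frac{1}{118336} + \frac{269}{465059} = - \frac{373569}{118336} + \frac{269}{465059} = - \frac{173699793187}{55033221824}$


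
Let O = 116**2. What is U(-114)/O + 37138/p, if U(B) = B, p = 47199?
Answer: 247174121/317554872 ≈ 0.77837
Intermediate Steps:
O = 13456
U(-114)/O + 37138/p = -114/13456 + 37138/47199 = -114*1/13456 + 37138*(1/47199) = -57/6728 + 37138/47199 = 247174121/317554872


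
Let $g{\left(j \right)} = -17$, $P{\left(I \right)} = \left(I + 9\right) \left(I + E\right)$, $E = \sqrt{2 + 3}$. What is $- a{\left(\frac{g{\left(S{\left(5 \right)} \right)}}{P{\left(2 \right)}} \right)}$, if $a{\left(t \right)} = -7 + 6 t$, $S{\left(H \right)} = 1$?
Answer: $- \frac{127}{11} + \frac{102 \sqrt{5}}{11} \approx 9.189$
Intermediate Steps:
$E = \sqrt{5} \approx 2.2361$
$P{\left(I \right)} = \left(9 + I\right) \left(I + \sqrt{5}\right)$ ($P{\left(I \right)} = \left(I + 9\right) \left(I + \sqrt{5}\right) = \left(9 + I\right) \left(I + \sqrt{5}\right)$)
$- a{\left(\frac{g{\left(S{\left(5 \right)} \right)}}{P{\left(2 \right)}} \right)} = - (-7 + 6 \left(- \frac{17}{2^{2} + 9 \cdot 2 + 9 \sqrt{5} + 2 \sqrt{5}}\right)) = - (-7 + 6 \left(- \frac{17}{4 + 18 + 9 \sqrt{5} + 2 \sqrt{5}}\right)) = - (-7 + 6 \left(- \frac{17}{22 + 11 \sqrt{5}}\right)) = - (-7 - \frac{102}{22 + 11 \sqrt{5}}) = 7 + \frac{102}{22 + 11 \sqrt{5}}$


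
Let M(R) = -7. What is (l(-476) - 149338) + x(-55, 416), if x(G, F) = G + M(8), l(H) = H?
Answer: -149876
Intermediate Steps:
x(G, F) = -7 + G (x(G, F) = G - 7 = -7 + G)
(l(-476) - 149338) + x(-55, 416) = (-476 - 149338) + (-7 - 55) = -149814 - 62 = -149876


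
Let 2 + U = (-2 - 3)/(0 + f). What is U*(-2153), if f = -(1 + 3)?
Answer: 6459/4 ≈ 1614.8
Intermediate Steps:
f = -4 (f = -1*4 = -4)
U = -¾ (U = -2 + (-2 - 3)/(0 - 4) = -2 - 5/(-4) = -2 - 5*(-¼) = -2 + 5/4 = -¾ ≈ -0.75000)
U*(-2153) = -¾*(-2153) = 6459/4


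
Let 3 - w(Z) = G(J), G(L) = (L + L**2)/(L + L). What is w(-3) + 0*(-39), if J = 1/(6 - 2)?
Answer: 19/8 ≈ 2.3750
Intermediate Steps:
J = 1/4 ≈ 0.25000
G(L) = (L + L**2)/(2*L) (G(L) = (L + L**2)/((2*L)) = (L + L**2)*(1/(2*L)) = (L + L**2)/(2*L))
w(Z) = 19/8 (w(Z) = 3 - (1/2 + (1/2)*(1/4)) = 3 - (1/2 + 1/8) = 3 - 1*5/8 = 3 - 5/8 = 19/8)
w(-3) + 0*(-39) = 19/8 + 0*(-39) = 19/8 + 0 = 19/8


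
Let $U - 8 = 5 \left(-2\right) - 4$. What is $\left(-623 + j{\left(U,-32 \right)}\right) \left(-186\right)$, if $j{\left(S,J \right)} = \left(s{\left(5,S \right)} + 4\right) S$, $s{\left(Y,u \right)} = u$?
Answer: $113646$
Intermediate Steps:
$U = -6$ ($U = 8 + \left(5 \left(-2\right) - 4\right) = 8 - 14 = -6$)
$j{\left(S,J \right)} = S \left(4 + S\right)$ ($j{\left(S,J \right)} = \left(S + 4\right) S = \left(4 + S\right) S = S \left(4 + S\right)$)
$\left(-623 + j{\left(U,-32 \right)}\right) \left(-186\right) = \left(-623 - 6 \left(4 - 6\right)\right) \left(-186\right) = \left(-623 - -12\right) \left(-186\right) = \left(-623 + 12\right) \left(-186\right) = \left(-611\right) \left(-186\right) = 113646$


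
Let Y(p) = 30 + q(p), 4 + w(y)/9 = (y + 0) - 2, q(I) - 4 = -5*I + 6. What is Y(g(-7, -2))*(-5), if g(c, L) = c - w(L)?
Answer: 1425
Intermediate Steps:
q(I) = 10 - 5*I (q(I) = 4 + (-5*I + 6) = 4 + (6 - 5*I) = 10 - 5*I)
w(y) = -54 + 9*y (w(y) = -36 + 9*((y + 0) - 2) = -36 + 9*(y - 2) = -36 + 9*(-2 + y) = -36 + (-18 + 9*y) = -54 + 9*y)
g(c, L) = 54 + c - 9*L (g(c, L) = c - (-54 + 9*L) = c + (54 - 9*L) = 54 + c - 9*L)
Y(p) = 40 - 5*p (Y(p) = 30 + (10 - 5*p) = 40 - 5*p)
Y(g(-7, -2))*(-5) = (40 - 5*(54 - 7 - 9*(-2)))*(-5) = (40 - 5*(54 - 7 + 18))*(-5) = (40 - 5*65)*(-5) = (40 - 325)*(-5) = -285*(-5) = 1425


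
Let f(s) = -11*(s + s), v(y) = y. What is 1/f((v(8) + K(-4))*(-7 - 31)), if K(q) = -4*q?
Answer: 1/20064 ≈ 4.9840e-5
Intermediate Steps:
f(s) = -22*s
1/f((v(8) + K(-4))*(-7 - 31)) = 1/(-22*(8 - 4*(-4))*(-7 - 31)) = 1/(-22*(8 + 16)*(-38)) = 1/(-528*(-38)) = 1/(-22*(-912)) = 1/20064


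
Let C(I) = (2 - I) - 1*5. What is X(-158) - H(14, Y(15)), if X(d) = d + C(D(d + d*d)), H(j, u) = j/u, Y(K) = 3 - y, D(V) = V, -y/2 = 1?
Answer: -124849/5 ≈ -24970.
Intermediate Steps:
y = -2 (y = -2*1 = -2)
Y(K) = 5 (Y(K) = 3 - 1*(-2) = 3 + 2 = 5)
C(I) = -3 - I (C(I) = (2 - I) - 5 = -3 - I)
X(d) = -3 - d**2 (X(d) = d + (-3 - (d + d*d)) = d + (-3 - (d + d**2)) = d + (-3 + (-d - d**2)) = d + (-3 - d - d**2) = -3 - d**2)
X(-158) - H(14, Y(15)) = (-3 - 1*(-158)**2) - 14/5 = (-3 - 1*24964) - 14/5 = (-3 - 24964) - 1*14/5 = -24967 - 14/5 = -124849/5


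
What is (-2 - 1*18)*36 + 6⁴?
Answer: 576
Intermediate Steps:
(-2 - 1*18)*36 + 6⁴ = (-2 - 18)*36 + 1296 = -20*36 + 1296 = -720 + 1296 = 576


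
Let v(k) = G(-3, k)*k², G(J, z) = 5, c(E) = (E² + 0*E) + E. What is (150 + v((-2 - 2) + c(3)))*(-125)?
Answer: -58750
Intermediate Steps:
c(E) = E + E² (c(E) = (E² + 0) + E = E² + E = E + E²)
v(k) = 5*k²
(150 + v((-2 - 2) + c(3)))*(-125) = (150 + 5*((-2 - 2) + 3*(1 + 3))²)*(-125) = (150 + 5*(-4 + 3*4)²)*(-125) = (150 + 5*(-4 + 12)²)*(-125) = (150 + 5*8²)*(-125) = (150 + 5*64)*(-125) = (150 + 320)*(-125) = 470*(-125) = -58750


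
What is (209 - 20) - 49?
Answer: 140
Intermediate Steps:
(209 - 20) - 49 = 189 - 49 = 140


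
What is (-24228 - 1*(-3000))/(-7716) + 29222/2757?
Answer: 23666879/1772751 ≈ 13.350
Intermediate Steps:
(-24228 - 1*(-3000))/(-7716) + 29222/2757 = (-24228 + 3000)*(-1/7716) + 29222*(1/2757) = -21228*(-1/7716) + 29222/2757 = 1769/643 + 29222/2757 = 23666879/1772751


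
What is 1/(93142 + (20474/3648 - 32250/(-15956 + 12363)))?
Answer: 6553632/610513997285 ≈ 1.0735e-5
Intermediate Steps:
1/(93142 + (20474/3648 - 32250/(-15956 + 12363))) = 1/(93142 + (20474*(1/3648) - 32250/(-3593))) = 1/(93142 + (10237/1824 - 32250*(-1/3593))) = 1/(93142 + (10237/1824 + 32250/3593)) = 1/(93142 + 95605541/6553632) = 1/(610513997285/6553632) = 6553632/610513997285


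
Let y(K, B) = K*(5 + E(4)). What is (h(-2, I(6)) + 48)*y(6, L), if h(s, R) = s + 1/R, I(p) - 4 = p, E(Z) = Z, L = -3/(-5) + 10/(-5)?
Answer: 12447/5 ≈ 2489.4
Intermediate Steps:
L = -7/5 (L = -3*(-⅕) + 10*(-⅕) = ⅗ - 2 = -7/5 ≈ -1.4000)
I(p) = 4 + p
y(K, B) = 9*K (y(K, B) = K*(5 + 4) = K*9 = 9*K)
(h(-2, I(6)) + 48)*y(6, L) = ((-2 + 1/(4 + 6)) + 48)*(9*6) = ((-2 + 1/10) + 48)*54 = ((-2 + ⅒) + 48)*54 = (-19/10 + 48)*54 = (461/10)*54 = 12447/5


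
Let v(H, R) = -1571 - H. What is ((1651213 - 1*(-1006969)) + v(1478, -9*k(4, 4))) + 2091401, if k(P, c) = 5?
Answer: 4746534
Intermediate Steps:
((1651213 - 1*(-1006969)) + v(1478, -9*k(4, 4))) + 2091401 = ((1651213 - 1*(-1006969)) + (-1571 - 1*1478)) + 2091401 = ((1651213 + 1006969) + (-1571 - 1478)) + 2091401 = (2658182 - 3049) + 2091401 = 2655133 + 2091401 = 4746534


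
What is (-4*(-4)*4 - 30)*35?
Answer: 1190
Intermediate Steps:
(-4*(-4)*4 - 30)*35 = (16*4 - 30)*35 = (64 - 30)*35 = 34*35 = 1190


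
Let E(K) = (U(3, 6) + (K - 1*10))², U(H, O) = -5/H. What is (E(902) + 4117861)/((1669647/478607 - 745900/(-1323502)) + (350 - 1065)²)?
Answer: 6998689024694253215/728621013526525674 ≈ 9.6054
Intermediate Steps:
E(K) = (-35/3 + K)² (E(K) = (-5/3 + (K - 1*10))² = (-5*⅓ + (K - 10))² = (-5/3 + (-10 + K))² = (-35/3 + K)²)
(E(902) + 4117861)/((1669647/478607 - 745900/(-1323502)) + (350 - 1065)²) = ((35 - 3*902)²/9 + 4117861)/((1669647/478607 - 745900/(-1323502)) + (350 - 1065)²) = ((35 - 2706)²/9 + 4117861)/((1669647*(1/478607) - 745900*(-1/1323502)) + (-715)²) = ((⅑)*(-2671)² + 4117861)/((1669647/478607 + 372950/661751) + 511225) = ((⅑)*7134241 + 4117861)/(1283387052547/316718660857 + 511225) = (7134241/9 + 4117861)/(161915780783672372/316718660857) = (44194990/9)*(316718660857/161915780783672372) = 6998689024694253215/728621013526525674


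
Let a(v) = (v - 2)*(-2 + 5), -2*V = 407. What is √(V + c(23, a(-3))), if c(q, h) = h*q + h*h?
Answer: I*√1294/2 ≈ 17.986*I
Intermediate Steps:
V = -407/2 (V = -½*407 = -407/2 ≈ -203.50)
a(v) = -6 + 3*v (a(v) = (-2 + v)*3 = -6 + 3*v)
c(q, h) = h² + h*q (c(q, h) = h*q + h² = h² + h*q)
√(V + c(23, a(-3))) = √(-407/2 + (-6 + 3*(-3))*((-6 + 3*(-3)) + 23)) = √(-407/2 + (-6 - 9)*((-6 - 9) + 23)) = √(-407/2 - 15*(-15 + 23)) = √(-407/2 - 15*8) = √(-407/2 - 120) = √(-647/2) = I*√1294/2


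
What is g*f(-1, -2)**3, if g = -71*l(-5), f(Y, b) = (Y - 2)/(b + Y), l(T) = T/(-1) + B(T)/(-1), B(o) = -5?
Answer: -710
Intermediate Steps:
l(T) = 5 - T (l(T) = T/(-1) - 5/(-1) = T*(-1) - 5*(-1) = -T + 5 = 5 - T)
f(Y, b) = (-2 + Y)/(Y + b)
g = -710 (g = -71*(5 - 1*(-5)) = -71*(5 + 5) = -71*10 = -710)
g*f(-1, -2)**3 = -710*(-2 - 1)**3/(-1 - 2)**3 = -710*1**3 = -710*1 = -710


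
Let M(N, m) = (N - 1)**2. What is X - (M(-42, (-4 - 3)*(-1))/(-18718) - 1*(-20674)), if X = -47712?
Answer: -1280047299/18718 ≈ -68386.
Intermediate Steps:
M(N, m) = (-1 + N)**2
X - (M(-42, (-4 - 3)*(-1))/(-18718) - 1*(-20674)) = -47712 - ((-1 - 42)**2/(-18718) - 1*(-20674)) = -47712 - ((-43)**2*(-1/18718) + 20674) = -47712 - (1849*(-1/18718) + 20674) = -47712 - (-1849/18718 + 20674) = -47712 - 1*386974083/18718 = -47712 - 386974083/18718 = -1280047299/18718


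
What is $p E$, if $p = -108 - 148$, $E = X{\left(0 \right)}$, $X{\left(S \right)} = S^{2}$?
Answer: $0$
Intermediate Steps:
$E = 0$ ($E = 0^{2} = 0$)
$p = -256$
$p E = \left(-256\right) 0 = 0$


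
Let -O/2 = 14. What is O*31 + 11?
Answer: -857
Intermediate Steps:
O = -28 (O = -2*14 = -28)
O*31 + 11 = -28*31 + 11 = -868 + 11 = -857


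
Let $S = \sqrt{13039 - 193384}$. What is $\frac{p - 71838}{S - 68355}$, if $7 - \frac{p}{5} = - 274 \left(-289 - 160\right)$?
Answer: $\frac{3130353681}{311505758} + \frac{686933 i \sqrt{180345}}{4672586370} \approx 10.049 + 0.062432 i$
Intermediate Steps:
$S = i \sqrt{180345}$ ($S = \sqrt{-180345} = i \sqrt{180345} \approx 424.67 i$)
$p = -615095$ ($p = 35 - 5 \left(- 274 \left(-289 - 160\right)\right) = 35 - 5 \left(\left(-274\right) \left(-449\right)\right) = 35 - 615130 = -615095$)
$\frac{p - 71838}{S - 68355} = \frac{-615095 - 71838}{i \sqrt{180345} - 68355} = - \frac{686933}{-68355 + i \sqrt{180345}}$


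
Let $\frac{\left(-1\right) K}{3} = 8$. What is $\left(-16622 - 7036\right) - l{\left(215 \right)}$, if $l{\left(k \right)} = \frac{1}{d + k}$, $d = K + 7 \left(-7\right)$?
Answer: $- \frac{3359437}{142} \approx -23658.0$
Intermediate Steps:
$K = -24$ ($K = \left(-3\right) 8 = -24$)
$d = -73$ ($d = -24 + 7 \left(-7\right) = -24 - 49 = -73$)
$l{\left(k \right)} = \frac{1}{-73 + k}$
$\left(-16622 - 7036\right) - l{\left(215 \right)} = \left(-16622 - 7036\right) - \frac{1}{-73 + 215} = \left(-16622 - 7036\right) - \frac{1}{142} = -23658 - \frac{1}{142} = - \frac{3359437}{142}$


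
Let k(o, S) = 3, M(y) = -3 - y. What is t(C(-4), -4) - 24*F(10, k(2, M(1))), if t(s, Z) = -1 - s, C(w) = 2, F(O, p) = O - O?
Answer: -3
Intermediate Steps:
F(O, p) = 0
t(C(-4), -4) - 24*F(10, k(2, M(1))) = (-1 - 1*2) - 24*0 = (-1 - 2) + 0 = -3 + 0 = -3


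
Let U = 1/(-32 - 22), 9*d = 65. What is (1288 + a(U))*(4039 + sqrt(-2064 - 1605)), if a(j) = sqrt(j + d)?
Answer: (4039 + I*sqrt(3669))*(23184 + sqrt(2334))/18 ≈ 5.2131e+6 + 78180.0*I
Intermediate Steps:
d = 65/9 (d = (1/9)*65 = 65/9 ≈ 7.2222)
U = -1/54 (U = 1/(-54) = -1/54 ≈ -0.018519)
a(j) = sqrt(65/9 + j) (a(j) = sqrt(j + 65/9) = sqrt(65/9 + j))
(1288 + a(U))*(4039 + sqrt(-2064 - 1605)) = (1288 + sqrt(65 + 9*(-1/54))/3)*(4039 + sqrt(-2064 - 1605)) = (1288 + sqrt(65 - 1/6)/3)*(4039 + sqrt(-3669)) = (1288 + sqrt(389/6)/3)*(4039 + I*sqrt(3669)) = (1288 + (sqrt(2334)/6)/3)*(4039 + I*sqrt(3669)) = (1288 + sqrt(2334)/18)*(4039 + I*sqrt(3669))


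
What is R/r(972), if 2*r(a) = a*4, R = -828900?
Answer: -7675/18 ≈ -426.39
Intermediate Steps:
r(a) = 2*a (r(a) = (a*4)/2 = (4*a)/2 = 2*a)
R/r(972) = -828900/(2*972) = -828900/1944 = -828900*1/1944 = -7675/18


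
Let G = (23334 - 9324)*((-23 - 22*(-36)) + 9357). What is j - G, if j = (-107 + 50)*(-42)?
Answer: -141862866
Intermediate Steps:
j = 2394 (j = -57*(-42) = 2394)
G = 141865260 (G = 14010*((-23 + 792) + 9357) = 14010*(769 + 9357) = 14010*10126 = 141865260)
j - G = 2394 - 1*141865260 = 2394 - 141865260 = -141862866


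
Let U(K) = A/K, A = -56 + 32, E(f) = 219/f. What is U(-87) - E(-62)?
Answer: 6847/1798 ≈ 3.8081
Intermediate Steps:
A = -24
U(K) = -24/K
U(-87) - E(-62) = -24/(-87) - 219/(-62) = -24*(-1/87) - 219*(-1)/62 = 8/29 - 1*(-219/62) = 8/29 + 219/62 = 6847/1798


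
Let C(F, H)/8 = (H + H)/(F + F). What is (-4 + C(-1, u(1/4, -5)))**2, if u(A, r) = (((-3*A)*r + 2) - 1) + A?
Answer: 1936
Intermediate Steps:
u(A, r) = 1 + A - 3*A*r (u(A, r) = ((-3*A*r + 2) - 1) + A = ((2 - 3*A*r) - 1) + A = (1 - 3*A*r) + A = 1 + A - 3*A*r)
C(F, H) = 8*H/F (C(F, H) = 8*((H + H)/(F + F)) = 8*((2*H)/((2*F))) = 8*((2*H)*(1/(2*F))) = 8*(H/F) = 8*H/F)
(-4 + C(-1, u(1/4, -5)))**2 = (-4 + 8*(1 + 1/4 - 3*(-5)/4)/(-1))**2 = (-4 + 8*(1 + 1/4 - 3*1/4*(-5))*(-1))**2 = (-4 + 8*(1 + 1/4 + 15/4)*(-1))**2 = (-4 + 8*5*(-1))**2 = (-4 - 40)**2 = (-44)**2 = 1936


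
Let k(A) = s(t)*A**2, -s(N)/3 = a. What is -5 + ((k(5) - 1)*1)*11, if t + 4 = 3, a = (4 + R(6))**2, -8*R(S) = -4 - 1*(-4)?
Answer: -13216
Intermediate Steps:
R(S) = 0 (R(S) = -(-4 - 1*(-4))/8 = -(-4 + 4)/8 = -1/8*0 = 0)
a = 16 (a = (4 + 0)**2 = 4**2 = 16)
t = -1 (t = -4 + 3 = -1)
s(N) = -48 (s(N) = -3*16 = -48)
k(A) = -48*A**2
-5 + ((k(5) - 1)*1)*11 = -5 + ((-48*5**2 - 1)*1)*11 = -5 + ((-48*25 - 1)*1)*11 = -5 + ((-1200 - 1)*1)*11 = -5 - 1201*1*11 = -5 - 1201*11 = -5 - 13211 = -13216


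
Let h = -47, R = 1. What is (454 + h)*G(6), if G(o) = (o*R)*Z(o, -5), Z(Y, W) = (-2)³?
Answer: -19536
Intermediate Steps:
Z(Y, W) = -8
G(o) = -8*o (G(o) = (o*1)*(-8) = o*(-8) = -8*o)
(454 + h)*G(6) = (454 - 47)*(-8*6) = 407*(-48) = -19536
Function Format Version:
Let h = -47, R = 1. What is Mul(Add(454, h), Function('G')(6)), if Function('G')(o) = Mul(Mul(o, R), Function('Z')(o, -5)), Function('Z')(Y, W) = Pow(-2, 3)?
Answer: -19536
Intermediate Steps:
Function('Z')(Y, W) = -8
Function('G')(o) = Mul(-8, o) (Function('G')(o) = Mul(Mul(o, 1), -8) = Mul(o, -8) = Mul(-8, o))
Mul(Add(454, h), Function('G')(6)) = Mul(Add(454, -47), Mul(-8, 6)) = Mul(407, -48) = -19536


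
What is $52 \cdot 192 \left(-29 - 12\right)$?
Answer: $-409344$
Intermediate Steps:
$52 \cdot 192 \left(-29 - 12\right) = 9984 \left(-41\right) = -409344$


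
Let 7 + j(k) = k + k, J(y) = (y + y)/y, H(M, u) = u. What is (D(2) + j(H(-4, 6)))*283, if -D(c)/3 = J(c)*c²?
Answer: -5377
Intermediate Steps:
J(y) = 2 (J(y) = (2*y)/y = 2)
j(k) = -7 + 2*k (j(k) = -7 + (k + k) = -7 + 2*k)
D(c) = -6*c²
(D(2) + j(H(-4, 6)))*283 = (-6*2² + (-7 + 2*6))*283 = (-6*4 + (-7 + 12))*283 = (-24 + 5)*283 = -19*283 = -5377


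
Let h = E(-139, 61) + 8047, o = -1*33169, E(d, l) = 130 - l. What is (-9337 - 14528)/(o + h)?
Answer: 7955/8351 ≈ 0.95258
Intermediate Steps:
o = -33169
h = 8116 (h = (130 - 1*61) + 8047 = (130 - 61) + 8047 = 69 + 8047 = 8116)
(-9337 - 14528)/(o + h) = (-9337 - 14528)/(-33169 + 8116) = -23865/(-25053) = -23865*(-1/25053) = 7955/8351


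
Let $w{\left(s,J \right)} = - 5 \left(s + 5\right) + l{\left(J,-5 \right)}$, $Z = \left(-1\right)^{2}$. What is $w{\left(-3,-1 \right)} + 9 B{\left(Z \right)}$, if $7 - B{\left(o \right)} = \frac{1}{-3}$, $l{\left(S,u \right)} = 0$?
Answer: $56$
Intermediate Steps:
$Z = 1$
$B{\left(o \right)} = \frac{22}{3}$ ($B{\left(o \right)} = 7 - \frac{1}{-3} = 7 - - \frac{1}{3} = 7 + \frac{1}{3} = \frac{22}{3}$)
$w{\left(s,J \right)} = -25 - 5 s$ ($w{\left(s,J \right)} = - 5 \left(s + 5\right) + 0 = - 5 \left(5 + s\right) + 0 = \left(-25 - 5 s\right) + 0 = -25 - 5 s$)
$w{\left(-3,-1 \right)} + 9 B{\left(Z \right)} = \left(-25 - -15\right) + 9 \cdot \frac{22}{3} = \left(-25 + 15\right) + 66 = -10 + 66 = 56$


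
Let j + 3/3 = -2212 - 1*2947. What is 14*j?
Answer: -72240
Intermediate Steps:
j = -5160 (j = -1 + (-2212 - 1*2947) = -1 + (-2212 - 2947) = -1 - 5159 = -5160)
14*j = 14*(-5160) = -72240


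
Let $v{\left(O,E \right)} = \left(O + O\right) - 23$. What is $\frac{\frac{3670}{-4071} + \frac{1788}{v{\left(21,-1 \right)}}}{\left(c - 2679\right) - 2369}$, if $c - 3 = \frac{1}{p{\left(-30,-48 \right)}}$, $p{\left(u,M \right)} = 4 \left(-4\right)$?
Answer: $- \frac{115347488}{6243688629} \approx -0.018474$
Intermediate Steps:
$p{\left(u,M \right)} = -16$
$v{\left(O,E \right)} = -23 + 2 O$ ($v{\left(O,E \right)} = 2 O - 23 = -23 + 2 O$)
$c = \frac{47}{16}$ ($c = 3 + \frac{1}{-16} = 3 - \frac{1}{16} = \frac{47}{16} \approx 2.9375$)
$\frac{\frac{3670}{-4071} + \frac{1788}{v{\left(21,-1 \right)}}}{\left(c - 2679\right) - 2369} = \frac{\frac{3670}{-4071} + \frac{1788}{-23 + 2 \cdot 21}}{\left(\frac{47}{16} - 2679\right) - 2369} = \frac{3670 \left(- \frac{1}{4071}\right) + \frac{1788}{-23 + 42}}{- \frac{42817}{16} - 2369} = \frac{- \frac{3670}{4071} + \frac{1788}{19}}{- \frac{80721}{16}} = \left(- \frac{3670}{4071} + 1788 \cdot \frac{1}{19}\right) \left(- \frac{16}{80721}\right) = \left(- \frac{3670}{4071} + \frac{1788}{19}\right) \left(- \frac{16}{80721}\right) = \frac{7209218}{77349} \left(- \frac{16}{80721}\right) = - \frac{115347488}{6243688629}$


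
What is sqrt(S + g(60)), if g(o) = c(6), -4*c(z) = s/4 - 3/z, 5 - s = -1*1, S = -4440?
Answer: I*sqrt(17761)/2 ≈ 66.635*I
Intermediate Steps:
s = 6 (s = 5 - (-1) = 5 - 1*(-1) = 5 + 1 = 6)
c(z) = -3/8 + 3/(4*z) (c(z) = -(6/4 - 3/z)/4 = -(6*(1/4) - 3/z)/4 = -(3/2 - 3/z)/4 = -3/8 + 3/(4*z))
g(o) = -1/4 (g(o) = (3/8)*(2 - 1*6)/6 = (3/8)*(1/6)*(2 - 6) = (3/8)*(1/6)*(-4) = -1/4)
sqrt(S + g(60)) = sqrt(-4440 - 1/4) = sqrt(-17761/4) = I*sqrt(17761)/2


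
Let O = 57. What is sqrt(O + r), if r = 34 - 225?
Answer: I*sqrt(134) ≈ 11.576*I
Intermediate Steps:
r = -191
sqrt(O + r) = sqrt(57 - 191) = sqrt(-134) = I*sqrt(134)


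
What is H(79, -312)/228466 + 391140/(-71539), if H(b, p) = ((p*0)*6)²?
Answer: -391140/71539 ≈ -5.4675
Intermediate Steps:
H(b, p) = 0 (H(b, p) = (0*6)² = 0² = 0)
H(79, -312)/228466 + 391140/(-71539) = 0/228466 + 391140/(-71539) = 0*(1/228466) + 391140*(-1/71539) = 0 - 391140/71539 = -391140/71539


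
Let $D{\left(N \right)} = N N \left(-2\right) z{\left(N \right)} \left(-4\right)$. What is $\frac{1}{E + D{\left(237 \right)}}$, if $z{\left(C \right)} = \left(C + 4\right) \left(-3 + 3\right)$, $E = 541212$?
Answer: $\frac{1}{541212} \approx 1.8477 \cdot 10^{-6}$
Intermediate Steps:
$z{\left(C \right)} = 0$ ($z{\left(C \right)} = \left(4 + C\right) 0 = 0$)
$D{\left(N \right)} = 0$ ($D{\left(N \right)} = N N \left(-2\right) 0 \left(-4\right) = N - 2 N 0 \left(-4\right) = N 0 \left(-4\right) = 0 \left(-4\right) = 0$)
$\frac{1}{E + D{\left(237 \right)}} = \frac{1}{541212 + 0} = \frac{1}{541212}$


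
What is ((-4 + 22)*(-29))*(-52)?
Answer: 27144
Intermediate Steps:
((-4 + 22)*(-29))*(-52) = (18*(-29))*(-52) = -522*(-52) = 27144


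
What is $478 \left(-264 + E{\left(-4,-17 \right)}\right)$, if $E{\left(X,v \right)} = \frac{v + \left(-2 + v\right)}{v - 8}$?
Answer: $- \frac{3137592}{25} \approx -1.255 \cdot 10^{5}$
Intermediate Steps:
$E{\left(X,v \right)} = \frac{-2 + 2 v}{-8 + v}$
$478 \left(-264 + E{\left(-4,-17 \right)}\right) = 478 \left(-264 + \frac{2 \left(-1 - 17\right)}{-8 - 17}\right) = 478 \left(-264 + 2 \frac{1}{-25} \left(-18\right)\right) = 478 \left(-264 + 2 \left(- \frac{1}{25}\right) \left(-18\right)\right) = 478 \left(-264 + \frac{36}{25}\right) = 478 \left(- \frac{6564}{25}\right) = - \frac{3137592}{25}$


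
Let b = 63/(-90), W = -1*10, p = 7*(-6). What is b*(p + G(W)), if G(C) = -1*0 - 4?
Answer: 161/5 ≈ 32.200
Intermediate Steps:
p = -42
W = -10
G(C) = -4 (G(C) = 0 - 4 = -4)
b = -7/10 (b = 63*(-1/90) = -7/10 ≈ -0.70000)
b*(p + G(W)) = -7*(-42 - 4)/10 = -7/10*(-46) = 161/5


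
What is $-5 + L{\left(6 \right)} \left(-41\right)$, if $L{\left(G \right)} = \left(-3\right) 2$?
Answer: $241$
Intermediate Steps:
$L{\left(G \right)} = -6$
$-5 + L{\left(6 \right)} \left(-41\right) = -5 - -246 = -5 + 246 = 241$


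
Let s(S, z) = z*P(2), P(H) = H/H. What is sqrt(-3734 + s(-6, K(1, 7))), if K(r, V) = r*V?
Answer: I*sqrt(3727) ≈ 61.049*I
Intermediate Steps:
P(H) = 1
K(r, V) = V*r
s(S, z) = z (s(S, z) = z*1 = z)
sqrt(-3734 + s(-6, K(1, 7))) = sqrt(-3734 + 7*1) = sqrt(-3734 + 7) = sqrt(-3727) = I*sqrt(3727)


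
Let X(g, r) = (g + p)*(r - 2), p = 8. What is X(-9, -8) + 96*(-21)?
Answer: -2006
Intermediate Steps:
X(g, r) = (-2 + r)*(8 + g) (X(g, r) = (g + 8)*(r - 2) = (8 + g)*(-2 + r) = (-2 + r)*(8 + g))
X(-9, -8) + 96*(-21) = (-16 - 2*(-9) + 8*(-8) - 9*(-8)) + 96*(-21) = (-16 + 18 - 64 + 72) - 2016 = 10 - 2016 = -2006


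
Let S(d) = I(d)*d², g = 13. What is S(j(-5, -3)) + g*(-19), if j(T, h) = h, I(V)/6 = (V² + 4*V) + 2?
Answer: -301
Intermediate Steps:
I(V) = 12 + 6*V² + 24*V (I(V) = 6*((V² + 4*V) + 2) = 6*(2 + V² + 4*V) = 12 + 6*V² + 24*V)
S(d) = d²*(12 + 6*d² + 24*d) (S(d) = (12 + 6*d² + 24*d)*d² = d²*(12 + 6*d² + 24*d))
S(j(-5, -3)) + g*(-19) = 6*(-3)²*(2 + (-3)² + 4*(-3)) + 13*(-19) = 6*9*(2 + 9 - 12) - 247 = 6*9*(-1) - 247 = -54 - 247 = -301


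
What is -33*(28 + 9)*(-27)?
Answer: 32967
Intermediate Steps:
-33*(28 + 9)*(-27) = -1221*(-27) = -33*(-999) = 32967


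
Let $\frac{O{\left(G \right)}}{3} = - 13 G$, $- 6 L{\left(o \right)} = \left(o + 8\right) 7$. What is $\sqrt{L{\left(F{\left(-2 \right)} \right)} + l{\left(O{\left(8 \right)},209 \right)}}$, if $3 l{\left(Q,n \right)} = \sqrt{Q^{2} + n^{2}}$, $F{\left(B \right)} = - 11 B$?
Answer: $\frac{\sqrt{-315 + 15 \sqrt{5641}}}{3} \approx 9.4962$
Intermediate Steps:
$L{\left(o \right)} = - \frac{28}{3} - \frac{7 o}{6}$ ($L{\left(o \right)} = - \frac{\left(o + 8\right) 7}{6} = - \frac{\left(8 + o\right) 7}{6} = - \frac{56 + 7 o}{6} = - \frac{28}{3} - \frac{7 o}{6}$)
$O{\left(G \right)} = - 39 G$ ($O{\left(G \right)} = 3 \left(- 13 G\right) = - 39 G$)
$l{\left(Q,n \right)} = \frac{\sqrt{Q^{2} + n^{2}}}{3}$
$\sqrt{L{\left(F{\left(-2 \right)} \right)} + l{\left(O{\left(8 \right)},209 \right)}} = \sqrt{\left(- \frac{28}{3} - \frac{7 \left(\left(-11\right) \left(-2\right)\right)}{6}\right) + \frac{\sqrt{\left(\left(-39\right) 8\right)^{2} + 209^{2}}}{3}} = \sqrt{\left(- \frac{28}{3} - \frac{77}{3}\right) + \frac{\sqrt{\left(-312\right)^{2} + 43681}}{3}} = \sqrt{\left(- \frac{28}{3} - \frac{77}{3}\right) + \frac{\sqrt{97344 + 43681}}{3}} = \sqrt{-35 + \frac{\sqrt{141025}}{3}} = \sqrt{-35 + \frac{5 \sqrt{5641}}{3}}$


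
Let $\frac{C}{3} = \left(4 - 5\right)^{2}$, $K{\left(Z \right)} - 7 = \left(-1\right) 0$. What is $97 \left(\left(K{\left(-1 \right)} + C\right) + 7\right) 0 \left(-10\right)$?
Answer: $0$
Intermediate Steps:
$K{\left(Z \right)} = 7$ ($K{\left(Z \right)} = 7 - 0 = 7 + 0 = 7$)
$C = 3$ ($C = 3 \left(4 - 5\right)^{2} = 3 \left(-1\right)^{2} = 3 \cdot 1 = 3$)
$97 \left(\left(K{\left(-1 \right)} + C\right) + 7\right) 0 \left(-10\right) = 97 \left(\left(7 + 3\right) + 7\right) 0 \left(-10\right) = 97 \left(10 + 7\right) 0 = 97 \cdot 17 \cdot 0 = 1649 \cdot 0 = 0$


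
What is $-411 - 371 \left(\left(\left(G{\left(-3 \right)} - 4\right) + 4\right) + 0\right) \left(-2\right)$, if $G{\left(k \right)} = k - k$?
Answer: $-411$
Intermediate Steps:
$G{\left(k \right)} = 0$
$-411 - 371 \left(\left(\left(G{\left(-3 \right)} - 4\right) + 4\right) + 0\right) \left(-2\right) = -411 - 371 \left(\left(\left(0 - 4\right) + 4\right) + 0\right) \left(-2\right) = -411 - 371 \left(\left(-4 + 4\right) + 0\right) \left(-2\right) = -411 - 371 \left(0 + 0\right) \left(-2\right) = -411 - 371 \cdot 0 \left(-2\right) = -411 - 0 = -411 + 0 = -411$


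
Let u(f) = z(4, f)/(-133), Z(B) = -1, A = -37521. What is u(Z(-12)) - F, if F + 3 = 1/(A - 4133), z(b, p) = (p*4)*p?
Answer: 16453463/5539982 ≈ 2.9699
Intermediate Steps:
z(b, p) = 4*p² (z(b, p) = (4*p)*p = 4*p²)
F = -124963/41654 (F = -3 + 1/(-37521 - 4133) = -3 + 1/(-41654) = -3 - 1/41654 = -124963/41654 ≈ -3.0000)
u(f) = -4*f²/133 (u(f) = (4*f²)/(-133) = (4*f²)*(-1/133) = -4*f²/133)
u(Z(-12)) - F = -4/133*(-1)² - 1*(-124963/41654) = -4/133*1 + 124963/41654 = -4/133 + 124963/41654 = 16453463/5539982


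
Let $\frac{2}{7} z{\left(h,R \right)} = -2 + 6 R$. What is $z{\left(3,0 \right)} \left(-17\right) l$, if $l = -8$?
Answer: $-952$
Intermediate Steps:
$z{\left(h,R \right)} = -7 + 21 R$ ($z{\left(h,R \right)} = \frac{7 \left(-2 + 6 R\right)}{2} = -7 + 21 R$)
$z{\left(3,0 \right)} \left(-17\right) l = \left(-7 + 21 \cdot 0\right) \left(-17\right) \left(-8\right) = \left(-7 + 0\right) \left(-17\right) \left(-8\right) = \left(-7\right) \left(-17\right) \left(-8\right) = 119 \left(-8\right) = -952$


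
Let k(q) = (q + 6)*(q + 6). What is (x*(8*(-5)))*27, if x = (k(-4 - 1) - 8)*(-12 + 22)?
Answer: 75600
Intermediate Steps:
k(q) = (6 + q)² (k(q) = (6 + q)*(6 + q) = (6 + q)²)
x = -70 (x = ((6 + (-4 - 1))² - 8)*(-12 + 22) = ((6 - 5)² - 8)*10 = (1² - 8)*10 = (1 - 8)*10 = -7*10 = -70)
(x*(8*(-5)))*27 = -560*(-5)*27 = -70*(-40)*27 = 2800*27 = 75600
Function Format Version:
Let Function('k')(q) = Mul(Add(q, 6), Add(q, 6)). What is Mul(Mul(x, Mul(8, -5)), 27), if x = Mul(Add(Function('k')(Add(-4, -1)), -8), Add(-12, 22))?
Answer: 75600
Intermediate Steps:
Function('k')(q) = Pow(Add(6, q), 2) (Function('k')(q) = Mul(Add(6, q), Add(6, q)) = Pow(Add(6, q), 2))
x = -70 (x = Mul(Add(Pow(Add(6, Add(-4, -1)), 2), -8), Add(-12, 22)) = Mul(Add(Pow(Add(6, -5), 2), -8), 10) = Mul(Add(Pow(1, 2), -8), 10) = Mul(Add(1, -8), 10) = Mul(-7, 10) = -70)
Mul(Mul(x, Mul(8, -5)), 27) = Mul(Mul(-70, Mul(8, -5)), 27) = Mul(Mul(-70, -40), 27) = Mul(2800, 27) = 75600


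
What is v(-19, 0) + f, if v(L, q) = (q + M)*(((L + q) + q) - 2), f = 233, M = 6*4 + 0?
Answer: -271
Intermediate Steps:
M = 24 (M = 24 + 0 = 24)
v(L, q) = (24 + q)*(-2 + L + 2*q) (v(L, q) = (q + 24)*(((L + q) + q) - 2) = (24 + q)*((L + 2*q) - 2) = (24 + q)*(-2 + L + 2*q))
v(-19, 0) + f = (-48 + 2*0**2 + 24*(-19) + 46*0 - 19*0) + 233 = (-48 + 2*0 - 456 + 0 + 0) + 233 = (-48 + 0 - 456 + 0 + 0) + 233 = -504 + 233 = -271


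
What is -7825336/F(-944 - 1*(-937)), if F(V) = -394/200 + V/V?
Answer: 782533600/97 ≈ 8.0674e+6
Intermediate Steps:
F(V) = -97/100 (F(V) = -394*1/200 + 1 = -197/100 + 1 = -97/100)
-7825336/F(-944 - 1*(-937)) = -7825336/(-97/100) = -7825336*(-100/97) = 782533600/97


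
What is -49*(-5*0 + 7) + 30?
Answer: -313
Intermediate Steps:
-49*(-5*0 + 7) + 30 = -49*(0 + 7) + 30 = -49*7 + 30 = -343 + 30 = -313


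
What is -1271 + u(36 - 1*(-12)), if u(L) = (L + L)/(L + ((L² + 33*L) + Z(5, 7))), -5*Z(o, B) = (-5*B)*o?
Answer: -5047045/3971 ≈ -1271.0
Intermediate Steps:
Z(o, B) = B*o (Z(o, B) = -(-5*B)*o/5 = -(-1)*B*o = B*o)
u(L) = 2*L/(35 + L² + 34*L) (u(L) = (L + L)/(L + ((L² + 33*L) + 7*5)) = (2*L)/(L + ((L² + 33*L) + 35)) = (2*L)/(L + (35 + L² + 33*L)) = (2*L)/(35 + L² + 34*L) = 2*L/(35 + L² + 34*L))
-1271 + u(36 - 1*(-12)) = -1271 + 2*(36 - 1*(-12))/(35 + (36 - 1*(-12))² + 34*(36 - 1*(-12))) = -1271 + 2*(36 + 12)/(35 + (36 + 12)² + 34*(36 + 12)) = -1271 + 2*48/(35 + 48² + 34*48) = -1271 + 2*48/(35 + 2304 + 1632) = -1271 + 2*48/3971 = -1271 + 2*48*(1/3971) = -1271 + 96/3971 = -5047045/3971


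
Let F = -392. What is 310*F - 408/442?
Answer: -1579772/13 ≈ -1.2152e+5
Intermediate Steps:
310*F - 408/442 = 310*(-392) - 408/442 = -121520 - 408*1/442 = -121520 - 12/13 = -1579772/13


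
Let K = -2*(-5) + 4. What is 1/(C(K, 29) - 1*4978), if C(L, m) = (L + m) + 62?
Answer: -1/4873 ≈ -0.00020521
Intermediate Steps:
K = 14 (K = 10 + 4 = 14)
C(L, m) = 62 + L + m
1/(C(K, 29) - 1*4978) = 1/((62 + 14 + 29) - 1*4978) = 1/(105 - 4978) = 1/(-4873) = -1/4873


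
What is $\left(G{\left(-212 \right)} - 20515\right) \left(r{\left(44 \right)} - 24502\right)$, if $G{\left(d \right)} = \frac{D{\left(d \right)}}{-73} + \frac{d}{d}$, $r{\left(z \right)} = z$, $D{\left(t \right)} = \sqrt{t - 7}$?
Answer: $501731412 + \frac{24458 i \sqrt{219}}{73} \approx 5.0173 \cdot 10^{8} + 4958.2 i$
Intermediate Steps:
$D{\left(t \right)} = \sqrt{-7 + t}$
$G{\left(d \right)} = 1 - \frac{\sqrt{-7 + d}}{73}$ ($G{\left(d \right)} = \frac{\sqrt{-7 + d}}{-73} + \frac{d}{d} = \sqrt{-7 + d} \left(- \frac{1}{73}\right) + 1 = - \frac{\sqrt{-7 + d}}{73} + 1 = 1 - \frac{\sqrt{-7 + d}}{73}$)
$\left(G{\left(-212 \right)} - 20515\right) \left(r{\left(44 \right)} - 24502\right) = \left(\left(1 - \frac{\sqrt{-7 - 212}}{73}\right) - 20515\right) \left(44 - 24502\right) = \left(\left(1 - \frac{\sqrt{-219}}{73}\right) - 20515\right) \left(-24458\right) = \left(\left(1 - \frac{i \sqrt{219}}{73}\right) - 20515\right) \left(-24458\right) = \left(-20514 - \frac{i \sqrt{219}}{73}\right) \left(-24458\right) = 501731412 + \frac{24458 i \sqrt{219}}{73}$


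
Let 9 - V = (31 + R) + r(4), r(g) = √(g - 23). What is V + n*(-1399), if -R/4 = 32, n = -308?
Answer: 430998 - I*√19 ≈ 4.31e+5 - 4.3589*I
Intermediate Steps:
R = -128 (R = -4*32 = -128)
r(g) = √(-23 + g)
V = 106 - I*√19 (V = 9 - ((31 - 128) + √(-23 + 4)) = 9 - (-97 + √(-19)) = 9 - (-97 + I*√19) = 9 + (97 - I*√19) = 106 - I*√19 ≈ 106.0 - 4.3589*I)
V + n*(-1399) = (106 - I*√19) - 308*(-1399) = (106 - I*√19) + 430892 = 430998 - I*√19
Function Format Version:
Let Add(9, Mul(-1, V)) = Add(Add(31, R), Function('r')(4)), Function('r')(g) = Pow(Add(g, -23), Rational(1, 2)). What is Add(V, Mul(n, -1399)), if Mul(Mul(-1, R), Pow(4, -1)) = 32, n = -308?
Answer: Add(430998, Mul(-1, I, Pow(19, Rational(1, 2)))) ≈ Add(4.3100e+5, Mul(-4.3589, I))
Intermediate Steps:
R = -128 (R = Mul(-4, 32) = -128)
Function('r')(g) = Pow(Add(-23, g), Rational(1, 2))
V = Add(106, Mul(-1, I, Pow(19, Rational(1, 2)))) (V = Add(9, Mul(-1, Add(Add(31, -128), Pow(Add(-23, 4), Rational(1, 2))))) = Add(9, Mul(-1, Add(-97, Pow(-19, Rational(1, 2))))) = Add(9, Mul(-1, Add(-97, Mul(I, Pow(19, Rational(1, 2)))))) = Add(9, Add(97, Mul(-1, I, Pow(19, Rational(1, 2))))) = Add(106, Mul(-1, I, Pow(19, Rational(1, 2)))) ≈ Add(106.00, Mul(-4.3589, I)))
Add(V, Mul(n, -1399)) = Add(Add(106, Mul(-1, I, Pow(19, Rational(1, 2)))), Mul(-308, -1399)) = Add(Add(106, Mul(-1, I, Pow(19, Rational(1, 2)))), 430892) = Add(430998, Mul(-1, I, Pow(19, Rational(1, 2))))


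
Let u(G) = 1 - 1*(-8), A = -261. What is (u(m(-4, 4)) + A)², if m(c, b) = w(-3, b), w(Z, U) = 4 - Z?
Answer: 63504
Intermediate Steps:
m(c, b) = 7 (m(c, b) = 4 - 1*(-3) = 4 + 3 = 7)
u(G) = 9 (u(G) = 1 + 8 = 9)
(u(m(-4, 4)) + A)² = (9 - 261)² = (-252)² = 63504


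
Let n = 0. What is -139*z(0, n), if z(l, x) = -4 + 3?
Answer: 139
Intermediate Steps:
z(l, x) = -1
-139*z(0, n) = -139*(-1) = 139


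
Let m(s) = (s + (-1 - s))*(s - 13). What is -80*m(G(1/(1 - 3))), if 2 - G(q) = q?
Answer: -840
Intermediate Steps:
G(q) = 2 - q
m(s) = 13 - s (m(s) = -(-13 + s) = 13 - s)
-80*m(G(1/(1 - 3))) = -80*(13 - (2 - 1/(1 - 3))) = -80*(13 - (2 - 1/(-2))) = -80*(13 - (2 - 1*(-½))) = -80*(13 - (2 + ½)) = -80*(13 - 1*5/2) = -80*(13 - 5/2) = -80*21/2 = -840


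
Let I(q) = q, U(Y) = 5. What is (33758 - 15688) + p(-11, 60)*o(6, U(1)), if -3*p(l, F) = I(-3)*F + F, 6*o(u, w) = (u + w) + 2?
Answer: 54470/3 ≈ 18157.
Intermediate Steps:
o(u, w) = ⅓ + u/6 + w/6 (o(u, w) = ((u + w) + 2)/6 = (2 + u + w)/6 = ⅓ + u/6 + w/6)
p(l, F) = 2*F/3 (p(l, F) = -(-3*F + F)/3 = -(-2)*F/3 = 2*F/3)
(33758 - 15688) + p(-11, 60)*o(6, U(1)) = (33758 - 15688) + ((⅔)*60)*(⅓ + (⅙)*6 + (⅙)*5) = 18070 + 40*(⅓ + 1 + ⅚) = 18070 + 40*(13/6) = 18070 + 260/3 = 54470/3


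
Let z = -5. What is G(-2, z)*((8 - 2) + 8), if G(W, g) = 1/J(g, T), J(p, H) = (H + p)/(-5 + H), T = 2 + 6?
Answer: 14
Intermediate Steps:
T = 8
J(p, H) = (H + p)/(-5 + H)
G(W, g) = 1/(8/3 + g/3) (G(W, g) = 1/((8 + g)/(-5 + 8)) = 1/((8 + g)/3) = 1/(8/3 + g/3))
G(-2, z)*((8 - 2) + 8) = (3/(8 - 5))*((8 - 2) + 8) = (3/3)*(6 + 8) = (3*(⅓))*14 = 1*14 = 14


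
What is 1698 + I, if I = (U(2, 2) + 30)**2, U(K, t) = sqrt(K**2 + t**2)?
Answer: 2606 + 120*sqrt(2) ≈ 2775.7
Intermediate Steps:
I = (30 + 2*sqrt(2))**2 (I = (sqrt(2**2 + 2**2) + 30)**2 = (sqrt(4 + 4) + 30)**2 = (sqrt(8) + 30)**2 = (2*sqrt(2) + 30)**2 = (30 + 2*sqrt(2))**2 ≈ 1077.7)
1698 + I = 1698 + (908 + 120*sqrt(2)) = 2606 + 120*sqrt(2)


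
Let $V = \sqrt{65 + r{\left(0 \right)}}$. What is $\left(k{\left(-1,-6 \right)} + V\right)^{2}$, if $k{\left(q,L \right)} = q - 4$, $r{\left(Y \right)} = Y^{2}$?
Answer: $\left(5 - \sqrt{65}\right)^{2} \approx 9.3774$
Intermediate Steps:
$V = \sqrt{65}$ ($V = \sqrt{65 + 0^{2}} = \sqrt{65 + 0} = \sqrt{65} \approx 8.0623$)
$k{\left(q,L \right)} = -4 + q$
$\left(k{\left(-1,-6 \right)} + V\right)^{2} = \left(\left(-4 - 1\right) + \sqrt{65}\right)^{2} = \left(-5 + \sqrt{65}\right)^{2}$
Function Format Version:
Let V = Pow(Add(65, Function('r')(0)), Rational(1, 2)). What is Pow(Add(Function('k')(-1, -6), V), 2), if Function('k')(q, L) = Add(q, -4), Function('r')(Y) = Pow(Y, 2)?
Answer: Pow(Add(5, Mul(-1, Pow(65, Rational(1, 2)))), 2) ≈ 9.3774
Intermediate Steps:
V = Pow(65, Rational(1, 2)) (V = Pow(Add(65, Pow(0, 2)), Rational(1, 2)) = Pow(Add(65, 0), Rational(1, 2)) = Pow(65, Rational(1, 2)) ≈ 8.0623)
Function('k')(q, L) = Add(-4, q)
Pow(Add(Function('k')(-1, -6), V), 2) = Pow(Add(Add(-4, -1), Pow(65, Rational(1, 2))), 2) = Pow(Add(-5, Pow(65, Rational(1, 2))), 2)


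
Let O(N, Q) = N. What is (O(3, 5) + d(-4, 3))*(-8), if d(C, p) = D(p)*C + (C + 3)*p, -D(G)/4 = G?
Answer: -384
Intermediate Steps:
D(G) = -4*G
d(C, p) = p*(3 + C) - 4*C*p (d(C, p) = (-4*p)*C + (C + 3)*p = -4*C*p + (3 + C)*p = -4*C*p + p*(3 + C) = p*(3 + C) - 4*C*p)
(O(3, 5) + d(-4, 3))*(-8) = (3 + 3*3*(1 - 1*(-4)))*(-8) = (3 + 3*3*(1 + 4))*(-8) = (3 + 3*3*5)*(-8) = (3 + 45)*(-8) = 48*(-8) = -384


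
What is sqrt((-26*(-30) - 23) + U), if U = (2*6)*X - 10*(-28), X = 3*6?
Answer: sqrt(1253) ≈ 35.398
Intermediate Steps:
X = 18
U = 496 (U = (2*6)*18 - 10*(-28) = 12*18 + 280 = 216 + 280 = 496)
sqrt((-26*(-30) - 23) + U) = sqrt((-26*(-30) - 23) + 496) = sqrt((780 - 23) + 496) = sqrt(757 + 496) = sqrt(1253)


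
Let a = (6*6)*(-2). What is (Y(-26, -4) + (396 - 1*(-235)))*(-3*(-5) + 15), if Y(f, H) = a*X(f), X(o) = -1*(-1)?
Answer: 16770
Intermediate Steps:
X(o) = 1
a = -72 (a = 36*(-2) = -72)
Y(f, H) = -72 (Y(f, H) = -72*1 = -72)
(Y(-26, -4) + (396 - 1*(-235)))*(-3*(-5) + 15) = (-72 + (396 - 1*(-235)))*(-3*(-5) + 15) = (-72 + (396 + 235))*(15 + 15) = (-72 + 631)*30 = 559*30 = 16770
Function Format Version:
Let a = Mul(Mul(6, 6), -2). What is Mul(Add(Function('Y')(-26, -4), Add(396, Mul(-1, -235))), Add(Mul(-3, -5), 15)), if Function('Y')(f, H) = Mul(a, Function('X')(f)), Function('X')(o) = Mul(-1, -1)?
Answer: 16770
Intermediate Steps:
Function('X')(o) = 1
a = -72 (a = Mul(36, -2) = -72)
Function('Y')(f, H) = -72 (Function('Y')(f, H) = Mul(-72, 1) = -72)
Mul(Add(Function('Y')(-26, -4), Add(396, Mul(-1, -235))), Add(Mul(-3, -5), 15)) = Mul(Add(-72, Add(396, Mul(-1, -235))), Add(Mul(-3, -5), 15)) = Mul(Add(-72, Add(396, 235)), Add(15, 15)) = Mul(Add(-72, 631), 30) = Mul(559, 30) = 16770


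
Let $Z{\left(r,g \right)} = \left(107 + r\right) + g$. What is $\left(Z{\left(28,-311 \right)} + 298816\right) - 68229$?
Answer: $230411$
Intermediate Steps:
$Z{\left(r,g \right)} = 107 + g + r$
$\left(Z{\left(28,-311 \right)} + 298816\right) - 68229 = \left(\left(107 - 311 + 28\right) + 298816\right) - 68229 = \left(-176 + 298816\right) - 68229 = 298640 - 68229 = 230411$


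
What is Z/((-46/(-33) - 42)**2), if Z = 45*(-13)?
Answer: -127413/359120 ≈ -0.35479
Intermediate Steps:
Z = -585
Z/((-46/(-33) - 42)**2) = -585/(-46/(-33) - 42)**2 = -585/(-46*(-1/33) - 42)**2 = -585/(46/33 - 42)**2 = -585/((-1340/33)**2) = -585/1795600/1089 = -585*1089/1795600 = -127413/359120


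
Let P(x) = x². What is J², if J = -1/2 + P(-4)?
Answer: 961/4 ≈ 240.25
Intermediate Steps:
J = 31/2 (J = -1/2 + (-4)² = -1*½ + 16 = -½ + 16 = 31/2 ≈ 15.500)
J² = (31/2)² = 961/4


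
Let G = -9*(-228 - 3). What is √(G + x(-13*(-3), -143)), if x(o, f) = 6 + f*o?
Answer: 6*I*√97 ≈ 59.093*I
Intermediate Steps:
G = 2079 (G = -9*(-231) = 2079)
√(G + x(-13*(-3), -143)) = √(2079 + (6 - (-1859)*(-3))) = √(2079 + (6 - 143*39)) = √(2079 + (6 - 5577)) = √(2079 - 5571) = √(-3492) = 6*I*√97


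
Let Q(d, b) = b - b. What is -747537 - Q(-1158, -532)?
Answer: -747537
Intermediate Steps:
Q(d, b) = 0
-747537 - Q(-1158, -532) = -747537 - 1*0 = -747537 + 0 = -747537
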